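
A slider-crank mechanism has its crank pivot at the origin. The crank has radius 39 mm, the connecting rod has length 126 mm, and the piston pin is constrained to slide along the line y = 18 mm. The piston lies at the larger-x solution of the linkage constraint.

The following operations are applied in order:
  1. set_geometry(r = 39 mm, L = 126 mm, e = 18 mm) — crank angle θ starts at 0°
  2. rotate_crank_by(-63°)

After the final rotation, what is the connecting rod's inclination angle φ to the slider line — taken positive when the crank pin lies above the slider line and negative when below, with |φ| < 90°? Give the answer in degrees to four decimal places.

set_geometry: r = 39 mm, L = 126 mm, e = 18 mm; θ ← 0°
rotate_crank_by(-63°): θ ← 0° -63° = -63°
crank pin P = (r cos θ, r sin θ) = (17.705629, -34.749254)
h = r sin θ − e = -34.749254 − 18 = -52.749254
sin φ = h / L = -52.749254 / 126 = -0.41864488
φ = arcsin(-0.41864488) = -24.749062°

-24.7491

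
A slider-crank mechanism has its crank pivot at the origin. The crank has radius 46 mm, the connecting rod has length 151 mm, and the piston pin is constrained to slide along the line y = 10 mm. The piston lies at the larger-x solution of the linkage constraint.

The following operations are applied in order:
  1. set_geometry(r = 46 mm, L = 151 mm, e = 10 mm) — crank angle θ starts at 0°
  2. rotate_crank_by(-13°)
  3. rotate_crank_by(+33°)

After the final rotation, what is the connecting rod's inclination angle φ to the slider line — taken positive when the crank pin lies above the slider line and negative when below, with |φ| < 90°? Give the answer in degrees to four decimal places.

set_geometry: r = 46 mm, L = 151 mm, e = 10 mm; θ ← 0°
rotate_crank_by(-13°): θ ← 0° -13° = -13°
rotate_crank_by(+33°): θ ← -13° +33° = 20°
crank pin P = (r cos θ, r sin θ) = (43.225861, 15.732927)
h = r sin θ − e = 15.732927 − 10 = 5.732927
sin φ = h / L = 5.732927 / 151 = 0.03796640
φ = arcsin(0.03796640) = 2.175837°

2.1758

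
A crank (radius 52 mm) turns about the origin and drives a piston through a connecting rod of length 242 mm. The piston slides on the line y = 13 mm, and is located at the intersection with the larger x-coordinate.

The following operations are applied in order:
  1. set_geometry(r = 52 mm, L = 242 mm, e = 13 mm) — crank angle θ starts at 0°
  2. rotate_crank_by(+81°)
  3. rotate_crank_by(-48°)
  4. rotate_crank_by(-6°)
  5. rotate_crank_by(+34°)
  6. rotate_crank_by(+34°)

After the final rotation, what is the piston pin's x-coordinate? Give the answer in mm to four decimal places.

set_geometry: r = 52 mm, L = 242 mm, e = 13 mm; θ ← 0°
rotate_crank_by(+81°): θ ← 0° +81° = 81°
rotate_crank_by(-48°): θ ← 81° -48° = 33°
rotate_crank_by(-6°): θ ← 33° -6° = 27°
rotate_crank_by(+34°): θ ← 27° +34° = 61°
rotate_crank_by(+34°): θ ← 61° +34° = 95°
crank pin P = (r cos θ, r sin θ) = (-4.532099, 51.802124)
h = r sin θ − e = 51.802124 − 13 = 38.802124
x = r cos θ + √(L² − h²) = -4.532099 + √(58564.0 − 1505.6049) = -4.532099 + 238.868992 = 234.336893

234.3369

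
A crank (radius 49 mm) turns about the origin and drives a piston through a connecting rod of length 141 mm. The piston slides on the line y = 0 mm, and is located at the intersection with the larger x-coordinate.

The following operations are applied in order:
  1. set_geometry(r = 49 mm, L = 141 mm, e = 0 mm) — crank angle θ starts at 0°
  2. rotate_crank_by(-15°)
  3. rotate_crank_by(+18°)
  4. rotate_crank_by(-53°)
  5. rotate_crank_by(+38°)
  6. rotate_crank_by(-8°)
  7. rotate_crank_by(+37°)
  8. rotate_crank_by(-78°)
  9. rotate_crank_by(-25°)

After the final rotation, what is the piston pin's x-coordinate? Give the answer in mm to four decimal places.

set_geometry: r = 49 mm, L = 141 mm, e = 0 mm; θ ← 0°
rotate_crank_by(-15°): θ ← 0° -15° = -15°
rotate_crank_by(+18°): θ ← -15° +18° = 3°
rotate_crank_by(-53°): θ ← 3° -53° = -50°
rotate_crank_by(+38°): θ ← -50° +38° = -12°
rotate_crank_by(-8°): θ ← -12° -8° = -20°
rotate_crank_by(+37°): θ ← -20° +37° = 17°
rotate_crank_by(-78°): θ ← 17° -78° = -61°
rotate_crank_by(-25°): θ ← -61° -25° = -86°
crank pin P = (r cos θ, r sin θ) = (3.418067, -48.880638)
h = r sin θ − e = -48.880638 − 0 = -48.880638
x = r cos θ + √(L² − h²) = 3.418067 + √(19881.0 − 2389.3168) = 3.418067 + 132.256127 = 135.674194

135.6742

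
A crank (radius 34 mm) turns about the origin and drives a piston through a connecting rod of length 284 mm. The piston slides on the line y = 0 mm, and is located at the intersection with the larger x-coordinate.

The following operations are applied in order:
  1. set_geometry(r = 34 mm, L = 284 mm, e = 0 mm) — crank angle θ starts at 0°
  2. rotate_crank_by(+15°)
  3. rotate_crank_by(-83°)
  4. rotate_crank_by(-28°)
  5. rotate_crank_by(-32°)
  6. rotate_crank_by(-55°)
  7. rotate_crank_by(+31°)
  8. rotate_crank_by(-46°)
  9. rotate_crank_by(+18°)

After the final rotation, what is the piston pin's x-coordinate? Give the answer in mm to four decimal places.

set_geometry: r = 34 mm, L = 284 mm, e = 0 mm; θ ← 0°
rotate_crank_by(+15°): θ ← 0° +15° = 15°
rotate_crank_by(-83°): θ ← 15° -83° = -68°
rotate_crank_by(-28°): θ ← -68° -28° = -96°
rotate_crank_by(-32°): θ ← -96° -32° = -128°
rotate_crank_by(-55°): θ ← -128° -55° = -183°
rotate_crank_by(+31°): θ ← -183° +31° = -152°
rotate_crank_by(-46°): θ ← -152° -46° = -198°
rotate_crank_by(+18°): θ ← -198° +18° = -180°
crank pin P = (r cos θ, r sin θ) = (-34.000000, -0.000000)
h = r sin θ − e = -0.000000 − 0 = -0.000000
x = r cos θ + √(L² − h²) = -34.000000 + √(80656.0 − 0.0000) = -34.000000 + 284.000000 = 250.000000

250.0000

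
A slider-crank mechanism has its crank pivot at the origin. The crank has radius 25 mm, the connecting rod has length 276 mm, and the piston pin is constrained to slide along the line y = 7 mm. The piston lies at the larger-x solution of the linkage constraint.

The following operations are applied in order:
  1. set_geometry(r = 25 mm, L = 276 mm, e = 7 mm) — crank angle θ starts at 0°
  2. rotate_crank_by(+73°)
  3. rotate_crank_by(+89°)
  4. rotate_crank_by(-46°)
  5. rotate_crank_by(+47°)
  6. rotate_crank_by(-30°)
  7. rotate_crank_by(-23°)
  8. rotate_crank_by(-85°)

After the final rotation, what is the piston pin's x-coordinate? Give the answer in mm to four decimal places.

298.6347

set_geometry: r = 25 mm, L = 276 mm, e = 7 mm; θ ← 0°
rotate_crank_by(+73°): θ ← 0° +73° = 73°
rotate_crank_by(+89°): θ ← 73° +89° = 162°
rotate_crank_by(-46°): θ ← 162° -46° = 116°
rotate_crank_by(+47°): θ ← 116° +47° = 163°
rotate_crank_by(-30°): θ ← 163° -30° = 133°
rotate_crank_by(-23°): θ ← 133° -23° = 110°
rotate_crank_by(-85°): θ ← 110° -85° = 25°
crank pin P = (r cos θ, r sin θ) = (22.657695, 10.565457)
h = r sin θ − e = 10.565457 − 7 = 3.565457
x = r cos θ + √(L² − h²) = 22.657695 + √(76176.0 − 12.7125) = 22.657695 + 275.976969 = 298.634664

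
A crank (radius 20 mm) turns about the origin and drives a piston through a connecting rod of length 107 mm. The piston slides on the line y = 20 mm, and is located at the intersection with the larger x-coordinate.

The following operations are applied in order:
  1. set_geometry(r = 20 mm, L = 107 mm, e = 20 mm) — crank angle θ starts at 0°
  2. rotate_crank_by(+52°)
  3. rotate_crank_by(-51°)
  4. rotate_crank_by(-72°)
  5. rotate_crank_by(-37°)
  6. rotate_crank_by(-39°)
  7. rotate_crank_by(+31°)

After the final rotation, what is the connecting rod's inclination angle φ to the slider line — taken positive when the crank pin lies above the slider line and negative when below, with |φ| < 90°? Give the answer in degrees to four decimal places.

-20.7882

set_geometry: r = 20 mm, L = 107 mm, e = 20 mm; θ ← 0°
rotate_crank_by(+52°): θ ← 0° +52° = 52°
rotate_crank_by(-51°): θ ← 52° -51° = 1°
rotate_crank_by(-72°): θ ← 1° -72° = -71°
rotate_crank_by(-37°): θ ← -71° -37° = -108°
rotate_crank_by(-39°): θ ← -108° -39° = -147°
rotate_crank_by(+31°): θ ← -147° +31° = -116°
crank pin P = (r cos θ, r sin θ) = (-8.767423, -17.975881)
h = r sin θ − e = -17.975881 − 20 = -37.975881
sin φ = h / L = -37.975881 / 107 = -0.35491478
φ = arcsin(-0.35491478) = -20.788221°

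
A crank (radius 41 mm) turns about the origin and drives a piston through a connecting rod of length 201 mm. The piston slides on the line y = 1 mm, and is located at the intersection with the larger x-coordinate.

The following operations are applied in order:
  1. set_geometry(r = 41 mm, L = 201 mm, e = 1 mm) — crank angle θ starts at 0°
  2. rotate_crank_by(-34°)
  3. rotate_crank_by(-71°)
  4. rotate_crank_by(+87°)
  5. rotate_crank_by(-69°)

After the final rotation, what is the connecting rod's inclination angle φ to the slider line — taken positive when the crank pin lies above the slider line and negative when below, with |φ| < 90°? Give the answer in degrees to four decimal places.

-12.0448

set_geometry: r = 41 mm, L = 201 mm, e = 1 mm; θ ← 0°
rotate_crank_by(-34°): θ ← 0° -34° = -34°
rotate_crank_by(-71°): θ ← -34° -71° = -105°
rotate_crank_by(+87°): θ ← -105° +87° = -18°
rotate_crank_by(-69°): θ ← -18° -69° = -87°
crank pin P = (r cos θ, r sin θ) = (2.145774, -40.943811)
h = r sin θ − e = -40.943811 − 1 = -41.943811
sin φ = h / L = -41.943811 / 201 = -0.20867568
φ = arcsin(-0.20867568) = -12.044755°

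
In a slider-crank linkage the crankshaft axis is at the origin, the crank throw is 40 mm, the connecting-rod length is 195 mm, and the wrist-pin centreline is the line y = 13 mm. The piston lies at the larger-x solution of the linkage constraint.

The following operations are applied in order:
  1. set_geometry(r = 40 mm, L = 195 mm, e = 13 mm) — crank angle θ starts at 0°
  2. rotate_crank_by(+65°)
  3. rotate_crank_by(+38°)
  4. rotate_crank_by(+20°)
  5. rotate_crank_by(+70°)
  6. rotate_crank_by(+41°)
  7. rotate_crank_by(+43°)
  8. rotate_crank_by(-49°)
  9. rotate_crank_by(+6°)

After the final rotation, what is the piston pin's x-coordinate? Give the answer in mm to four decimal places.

166.1393

set_geometry: r = 40 mm, L = 195 mm, e = 13 mm; θ ← 0°
rotate_crank_by(+65°): θ ← 0° +65° = 65°
rotate_crank_by(+38°): θ ← 65° +38° = 103°
rotate_crank_by(+20°): θ ← 103° +20° = 123°
rotate_crank_by(+70°): θ ← 123° +70° = 193°
rotate_crank_by(+41°): θ ← 193° +41° = 234°
rotate_crank_by(+43°): θ ← 234° +43° = 277°
rotate_crank_by(-49°): θ ← 277° -49° = 228°
rotate_crank_by(+6°): θ ← 228° +6° = 234°
crank pin P = (r cos θ, r sin θ) = (-23.511410, -32.360680)
h = r sin θ − e = -32.360680 − 13 = -45.360680
x = r cos θ + √(L² − h²) = -23.511410 + √(38025.0 − 2057.5913) = -23.511410 + 189.650755 = 166.139345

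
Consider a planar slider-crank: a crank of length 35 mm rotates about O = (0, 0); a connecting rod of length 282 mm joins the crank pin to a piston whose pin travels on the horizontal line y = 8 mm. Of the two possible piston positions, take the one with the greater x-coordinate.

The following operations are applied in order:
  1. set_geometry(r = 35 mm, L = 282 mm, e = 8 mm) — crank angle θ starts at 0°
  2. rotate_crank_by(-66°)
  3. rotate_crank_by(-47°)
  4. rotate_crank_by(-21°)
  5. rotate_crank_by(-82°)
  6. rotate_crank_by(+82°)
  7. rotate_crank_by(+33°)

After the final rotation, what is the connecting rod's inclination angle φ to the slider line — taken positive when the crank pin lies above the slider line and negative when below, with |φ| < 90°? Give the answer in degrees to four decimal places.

set_geometry: r = 35 mm, L = 282 mm, e = 8 mm; θ ← 0°
rotate_crank_by(-66°): θ ← 0° -66° = -66°
rotate_crank_by(-47°): θ ← -66° -47° = -113°
rotate_crank_by(-21°): θ ← -113° -21° = -134°
rotate_crank_by(-82°): θ ← -134° -82° = -216°
rotate_crank_by(+82°): θ ← -216° +82° = -134°
rotate_crank_by(+33°): θ ← -134° +33° = -101°
crank pin P = (r cos θ, r sin θ) = (-6.678315, -34.356951)
h = r sin θ − e = -34.356951 − 8 = -42.356951
sin φ = h / L = -42.356951 / 282 = -0.15020196
φ = arcsin(-0.15020196) = -8.638630°

-8.6386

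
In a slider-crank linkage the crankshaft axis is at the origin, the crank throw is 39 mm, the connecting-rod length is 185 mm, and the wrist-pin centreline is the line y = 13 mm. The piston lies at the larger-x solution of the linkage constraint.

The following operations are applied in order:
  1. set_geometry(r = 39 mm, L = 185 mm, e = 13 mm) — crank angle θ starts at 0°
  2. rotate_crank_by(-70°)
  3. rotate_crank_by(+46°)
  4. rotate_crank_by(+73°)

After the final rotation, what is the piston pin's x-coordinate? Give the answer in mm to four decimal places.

209.8549

set_geometry: r = 39 mm, L = 185 mm, e = 13 mm; θ ← 0°
rotate_crank_by(-70°): θ ← 0° -70° = -70°
rotate_crank_by(+46°): θ ← -70° +46° = -24°
rotate_crank_by(+73°): θ ← -24° +73° = 49°
crank pin P = (r cos θ, r sin θ) = (25.586302, 29.433674)
h = r sin θ − e = 29.433674 − 13 = 16.433674
x = r cos θ + √(L² − h²) = 25.586302 + √(34225.0 − 270.0656) = 25.586302 + 184.268647 = 209.854949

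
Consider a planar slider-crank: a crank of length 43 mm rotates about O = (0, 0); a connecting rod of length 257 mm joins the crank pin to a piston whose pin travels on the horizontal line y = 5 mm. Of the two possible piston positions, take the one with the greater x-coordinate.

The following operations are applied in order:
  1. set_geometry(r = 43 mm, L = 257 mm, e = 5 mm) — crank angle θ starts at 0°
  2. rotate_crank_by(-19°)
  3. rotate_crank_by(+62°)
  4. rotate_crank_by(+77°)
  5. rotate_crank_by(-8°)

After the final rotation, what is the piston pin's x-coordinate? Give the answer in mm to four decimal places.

238.5155

set_geometry: r = 43 mm, L = 257 mm, e = 5 mm; θ ← 0°
rotate_crank_by(-19°): θ ← 0° -19° = -19°
rotate_crank_by(+62°): θ ← -19° +62° = 43°
rotate_crank_by(+77°): θ ← 43° +77° = 120°
rotate_crank_by(-8°): θ ← 120° -8° = 112°
crank pin P = (r cos θ, r sin θ) = (-16.108084, 39.868906)
h = r sin θ − e = 39.868906 − 5 = 34.868906
x = r cos θ + √(L² − h²) = -16.108084 + √(66049.0 − 1215.8406) = -16.108084 + 254.623564 = 238.515481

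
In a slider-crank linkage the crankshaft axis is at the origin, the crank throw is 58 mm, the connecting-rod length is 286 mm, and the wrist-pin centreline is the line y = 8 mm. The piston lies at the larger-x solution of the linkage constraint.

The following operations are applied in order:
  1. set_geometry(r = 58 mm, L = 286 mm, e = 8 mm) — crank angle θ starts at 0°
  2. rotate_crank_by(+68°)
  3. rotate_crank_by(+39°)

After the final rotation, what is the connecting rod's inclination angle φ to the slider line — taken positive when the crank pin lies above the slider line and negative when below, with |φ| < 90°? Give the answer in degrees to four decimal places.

set_geometry: r = 58 mm, L = 286 mm, e = 8 mm; θ ← 0°
rotate_crank_by(+68°): θ ← 0° +68° = 68°
rotate_crank_by(+39°): θ ← 68° +39° = 107°
crank pin P = (r cos θ, r sin θ) = (-16.957559, 55.465676)
h = r sin θ − e = 55.465676 − 8 = 47.465676
sin φ = h / L = 47.465676 / 286 = 0.16596390
φ = arcsin(0.16596390) = 9.553234°

9.5532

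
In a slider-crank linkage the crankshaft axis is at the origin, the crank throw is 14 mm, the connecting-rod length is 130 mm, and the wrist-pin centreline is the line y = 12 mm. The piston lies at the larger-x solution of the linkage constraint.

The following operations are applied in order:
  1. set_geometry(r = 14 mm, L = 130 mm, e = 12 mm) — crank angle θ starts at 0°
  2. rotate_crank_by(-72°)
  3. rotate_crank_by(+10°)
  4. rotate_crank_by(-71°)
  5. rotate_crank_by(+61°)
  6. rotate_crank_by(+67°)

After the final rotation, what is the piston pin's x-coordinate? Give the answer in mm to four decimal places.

set_geometry: r = 14 mm, L = 130 mm, e = 12 mm; θ ← 0°
rotate_crank_by(-72°): θ ← 0° -72° = -72°
rotate_crank_by(+10°): θ ← -72° +10° = -62°
rotate_crank_by(-71°): θ ← -62° -71° = -133°
rotate_crank_by(+61°): θ ← -133° +61° = -72°
rotate_crank_by(+67°): θ ← -72° +67° = -5°
crank pin P = (r cos θ, r sin θ) = (13.946726, -1.220180)
h = r sin θ − e = -1.220180 − 12 = -13.220180
x = r cos θ + √(L² − h²) = 13.946726 + √(16900.0 − 174.7732) = 13.946726 + 129.326049 = 143.272774

143.2728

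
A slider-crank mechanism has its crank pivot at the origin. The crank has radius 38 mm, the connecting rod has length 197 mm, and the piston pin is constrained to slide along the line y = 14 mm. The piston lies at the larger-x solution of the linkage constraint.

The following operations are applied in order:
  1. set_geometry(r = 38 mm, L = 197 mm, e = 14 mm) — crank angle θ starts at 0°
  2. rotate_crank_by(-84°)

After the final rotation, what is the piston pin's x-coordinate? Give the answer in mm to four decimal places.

194.0421

set_geometry: r = 38 mm, L = 197 mm, e = 14 mm; θ ← 0°
rotate_crank_by(-84°): θ ← 0° -84° = -84°
crank pin P = (r cos θ, r sin θ) = (3.972082, -37.791832)
h = r sin θ − e = -37.791832 − 14 = -51.791832
x = r cos θ + √(L² − h²) = 3.972082 + √(38809.0 − 2682.3939) = 3.972082 + 190.070003 = 194.042085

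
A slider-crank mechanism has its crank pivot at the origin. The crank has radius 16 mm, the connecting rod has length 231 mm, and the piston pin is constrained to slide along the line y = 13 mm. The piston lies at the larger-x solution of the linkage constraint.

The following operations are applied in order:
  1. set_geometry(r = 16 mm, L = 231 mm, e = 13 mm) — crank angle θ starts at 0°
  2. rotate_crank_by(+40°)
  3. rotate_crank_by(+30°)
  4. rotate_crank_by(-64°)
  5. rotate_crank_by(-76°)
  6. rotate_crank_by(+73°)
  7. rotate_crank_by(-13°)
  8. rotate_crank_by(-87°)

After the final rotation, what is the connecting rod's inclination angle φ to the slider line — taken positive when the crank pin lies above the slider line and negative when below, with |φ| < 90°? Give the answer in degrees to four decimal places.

set_geometry: r = 16 mm, L = 231 mm, e = 13 mm; θ ← 0°
rotate_crank_by(+40°): θ ← 0° +40° = 40°
rotate_crank_by(+30°): θ ← 40° +30° = 70°
rotate_crank_by(-64°): θ ← 70° -64° = 6°
rotate_crank_by(-76°): θ ← 6° -76° = -70°
rotate_crank_by(+73°): θ ← -70° +73° = 3°
rotate_crank_by(-13°): θ ← 3° -13° = -10°
rotate_crank_by(-87°): θ ← -10° -87° = -97°
crank pin P = (r cos θ, r sin θ) = (-1.949909, -15.880738)
h = r sin θ − e = -15.880738 − 13 = -28.880738
sin φ = h / L = -28.880738 / 231 = -0.12502484
φ = arcsin(-0.12502484) = -7.182190°

-7.1822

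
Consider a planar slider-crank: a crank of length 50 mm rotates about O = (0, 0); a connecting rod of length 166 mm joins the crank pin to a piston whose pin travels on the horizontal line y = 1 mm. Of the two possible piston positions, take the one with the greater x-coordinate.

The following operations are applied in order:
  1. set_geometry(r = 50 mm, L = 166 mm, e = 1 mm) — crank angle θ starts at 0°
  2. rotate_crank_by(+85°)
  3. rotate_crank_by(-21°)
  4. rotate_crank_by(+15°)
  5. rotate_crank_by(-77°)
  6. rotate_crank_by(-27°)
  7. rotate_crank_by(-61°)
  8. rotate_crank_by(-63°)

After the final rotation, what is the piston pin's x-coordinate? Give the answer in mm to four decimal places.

set_geometry: r = 50 mm, L = 166 mm, e = 1 mm; θ ← 0°
rotate_crank_by(+85°): θ ← 0° +85° = 85°
rotate_crank_by(-21°): θ ← 85° -21° = 64°
rotate_crank_by(+15°): θ ← 64° +15° = 79°
rotate_crank_by(-77°): θ ← 79° -77° = 2°
rotate_crank_by(-27°): θ ← 2° -27° = -25°
rotate_crank_by(-61°): θ ← -25° -61° = -86°
rotate_crank_by(-63°): θ ← -86° -63° = -149°
crank pin P = (r cos θ, r sin θ) = (-42.858365, -25.751904)
h = r sin θ − e = -25.751904 − 1 = -26.751904
x = r cos θ + √(L² − h²) = -42.858365 + √(27556.0 − 715.6644) = -42.858365 + 163.830204 = 120.971839

120.9718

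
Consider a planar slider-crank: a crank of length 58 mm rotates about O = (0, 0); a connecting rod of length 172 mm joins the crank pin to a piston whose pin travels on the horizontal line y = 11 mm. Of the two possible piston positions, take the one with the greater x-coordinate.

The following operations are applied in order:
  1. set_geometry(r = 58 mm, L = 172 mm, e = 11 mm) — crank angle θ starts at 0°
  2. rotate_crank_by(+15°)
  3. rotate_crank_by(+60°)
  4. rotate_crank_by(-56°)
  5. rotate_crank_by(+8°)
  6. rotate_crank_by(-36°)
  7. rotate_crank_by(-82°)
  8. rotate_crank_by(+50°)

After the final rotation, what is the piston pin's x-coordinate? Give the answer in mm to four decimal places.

set_geometry: r = 58 mm, L = 172 mm, e = 11 mm; θ ← 0°
rotate_crank_by(+15°): θ ← 0° +15° = 15°
rotate_crank_by(+60°): θ ← 15° +60° = 75°
rotate_crank_by(-56°): θ ← 75° -56° = 19°
rotate_crank_by(+8°): θ ← 19° +8° = 27°
rotate_crank_by(-36°): θ ← 27° -36° = -9°
rotate_crank_by(-82°): θ ← -9° -82° = -91°
rotate_crank_by(+50°): θ ← -91° +50° = -41°
crank pin P = (r cos θ, r sin θ) = (43.773156, -38.051424)
h = r sin θ − e = -38.051424 − 11 = -49.051424
x = r cos θ + √(L² − h²) = 43.773156 + √(29584.0 − 2406.0422) = 43.773156 + 164.857386 = 208.630542

208.6305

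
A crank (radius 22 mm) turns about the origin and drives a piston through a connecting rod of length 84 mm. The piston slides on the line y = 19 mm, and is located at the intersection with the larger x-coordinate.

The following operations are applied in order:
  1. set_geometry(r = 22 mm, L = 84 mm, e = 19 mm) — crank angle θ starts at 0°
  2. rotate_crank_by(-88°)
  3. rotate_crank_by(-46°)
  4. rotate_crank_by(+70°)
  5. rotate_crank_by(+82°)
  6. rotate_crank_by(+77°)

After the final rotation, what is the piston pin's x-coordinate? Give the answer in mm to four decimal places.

82.0319

set_geometry: r = 22 mm, L = 84 mm, e = 19 mm; θ ← 0°
rotate_crank_by(-88°): θ ← 0° -88° = -88°
rotate_crank_by(-46°): θ ← -88° -46° = -134°
rotate_crank_by(+70°): θ ← -134° +70° = -64°
rotate_crank_by(+82°): θ ← -64° +82° = 18°
rotate_crank_by(+77°): θ ← 18° +77° = 95°
crank pin P = (r cos θ, r sin θ) = (-1.917426, 21.916283)
h = r sin θ − e = 21.916283 − 19 = 2.916283
x = r cos θ + √(L² − h²) = -1.917426 + √(7056.0 − 8.5047) = -1.917426 + 83.949361 = 82.031935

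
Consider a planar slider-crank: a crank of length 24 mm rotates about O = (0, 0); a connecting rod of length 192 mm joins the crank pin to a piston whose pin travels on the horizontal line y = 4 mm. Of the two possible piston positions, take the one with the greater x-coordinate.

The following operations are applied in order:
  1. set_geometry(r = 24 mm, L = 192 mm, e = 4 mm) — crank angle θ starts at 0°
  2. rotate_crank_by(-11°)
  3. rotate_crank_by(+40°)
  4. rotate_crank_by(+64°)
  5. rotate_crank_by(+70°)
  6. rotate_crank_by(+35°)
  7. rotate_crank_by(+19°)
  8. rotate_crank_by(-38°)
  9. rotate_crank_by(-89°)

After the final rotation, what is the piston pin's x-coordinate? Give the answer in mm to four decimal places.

set_geometry: r = 24 mm, L = 192 mm, e = 4 mm; θ ← 0°
rotate_crank_by(-11°): θ ← 0° -11° = -11°
rotate_crank_by(+40°): θ ← -11° +40° = 29°
rotate_crank_by(+64°): θ ← 29° +64° = 93°
rotate_crank_by(+70°): θ ← 93° +70° = 163°
rotate_crank_by(+35°): θ ← 163° +35° = 198°
rotate_crank_by(+19°): θ ← 198° +19° = 217°
rotate_crank_by(-38°): θ ← 217° -38° = 179°
rotate_crank_by(-89°): θ ← 179° -89° = 90°
crank pin P = (r cos θ, r sin θ) = (0.000000, 24.000000)
h = r sin θ − e = 24.000000 − 4 = 20.000000
x = r cos θ + √(L² − h²) = 0.000000 + √(36864.0 − 400.0000) = 0.000000 + 190.955492 = 190.955492

190.9555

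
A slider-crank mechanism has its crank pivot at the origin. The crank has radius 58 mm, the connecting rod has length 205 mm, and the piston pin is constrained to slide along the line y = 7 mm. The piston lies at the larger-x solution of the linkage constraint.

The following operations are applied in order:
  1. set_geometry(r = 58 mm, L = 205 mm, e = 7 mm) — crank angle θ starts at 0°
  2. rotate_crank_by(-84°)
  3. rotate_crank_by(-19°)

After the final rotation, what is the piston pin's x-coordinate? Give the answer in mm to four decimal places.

181.8657

set_geometry: r = 58 mm, L = 205 mm, e = 7 mm; θ ← 0°
rotate_crank_by(-84°): θ ← 0° -84° = -84°
rotate_crank_by(-19°): θ ← -84° -19° = -103°
crank pin P = (r cos θ, r sin θ) = (-13.047161, -56.513464)
h = r sin θ − e = -56.513464 − 7 = -63.513464
x = r cos θ + √(L² − h²) = -13.047161 + √(42025.0 − 4033.9601) = -13.047161 + 194.912903 = 181.865742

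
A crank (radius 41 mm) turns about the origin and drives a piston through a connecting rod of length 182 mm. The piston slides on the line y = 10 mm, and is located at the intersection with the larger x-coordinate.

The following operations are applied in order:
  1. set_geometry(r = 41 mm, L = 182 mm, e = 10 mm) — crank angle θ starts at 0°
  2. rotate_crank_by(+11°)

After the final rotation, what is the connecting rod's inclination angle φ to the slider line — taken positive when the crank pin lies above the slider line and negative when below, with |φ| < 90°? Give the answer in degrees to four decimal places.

set_geometry: r = 41 mm, L = 182 mm, e = 10 mm; θ ← 0°
rotate_crank_by(+11°): θ ← 0° +11° = 11°
crank pin P = (r cos θ, r sin θ) = (40.246715, 7.823169)
h = r sin θ − e = 7.823169 − 10 = -2.176831
sin φ = h / L = -2.176831 / 182 = -0.01196061
φ = arcsin(-0.01196061) = -0.685309°

-0.6853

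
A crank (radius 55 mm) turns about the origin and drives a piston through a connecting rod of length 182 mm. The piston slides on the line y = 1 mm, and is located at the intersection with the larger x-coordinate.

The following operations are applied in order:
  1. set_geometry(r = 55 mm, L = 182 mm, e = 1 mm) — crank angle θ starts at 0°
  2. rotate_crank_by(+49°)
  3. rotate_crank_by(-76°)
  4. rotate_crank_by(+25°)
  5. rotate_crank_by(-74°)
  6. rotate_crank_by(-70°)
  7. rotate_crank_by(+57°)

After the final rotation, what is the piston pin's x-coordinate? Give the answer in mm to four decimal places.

174.1330

set_geometry: r = 55 mm, L = 182 mm, e = 1 mm; θ ← 0°
rotate_crank_by(+49°): θ ← 0° +49° = 49°
rotate_crank_by(-76°): θ ← 49° -76° = -27°
rotate_crank_by(+25°): θ ← -27° +25° = -2°
rotate_crank_by(-74°): θ ← -2° -74° = -76°
rotate_crank_by(-70°): θ ← -76° -70° = -146°
rotate_crank_by(+57°): θ ← -146° +57° = -89°
crank pin P = (r cos θ, r sin θ) = (0.959882, -54.991623)
h = r sin θ − e = -54.991623 − 1 = -55.991623
x = r cos θ + √(L² − h²) = 0.959882 + √(33124.0 − 3135.0619) = 0.959882 + 173.173145 = 174.133027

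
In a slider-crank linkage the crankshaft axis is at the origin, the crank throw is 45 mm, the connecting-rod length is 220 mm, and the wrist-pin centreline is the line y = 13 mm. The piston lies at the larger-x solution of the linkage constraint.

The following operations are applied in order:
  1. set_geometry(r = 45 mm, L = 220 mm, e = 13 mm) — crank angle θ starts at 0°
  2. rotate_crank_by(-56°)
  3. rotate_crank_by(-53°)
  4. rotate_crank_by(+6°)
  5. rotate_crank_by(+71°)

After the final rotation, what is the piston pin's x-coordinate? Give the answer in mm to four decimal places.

255.0546

set_geometry: r = 45 mm, L = 220 mm, e = 13 mm; θ ← 0°
rotate_crank_by(-56°): θ ← 0° -56° = -56°
rotate_crank_by(-53°): θ ← -56° -53° = -109°
rotate_crank_by(+6°): θ ← -109° +6° = -103°
rotate_crank_by(+71°): θ ← -103° +71° = -32°
crank pin P = (r cos θ, r sin θ) = (38.162164, -23.846367)
h = r sin θ − e = -23.846367 − 13 = -36.846367
x = r cos θ + √(L² − h²) = 38.162164 + √(48400.0 − 1357.6548) = 38.162164 + 216.892474 = 255.054638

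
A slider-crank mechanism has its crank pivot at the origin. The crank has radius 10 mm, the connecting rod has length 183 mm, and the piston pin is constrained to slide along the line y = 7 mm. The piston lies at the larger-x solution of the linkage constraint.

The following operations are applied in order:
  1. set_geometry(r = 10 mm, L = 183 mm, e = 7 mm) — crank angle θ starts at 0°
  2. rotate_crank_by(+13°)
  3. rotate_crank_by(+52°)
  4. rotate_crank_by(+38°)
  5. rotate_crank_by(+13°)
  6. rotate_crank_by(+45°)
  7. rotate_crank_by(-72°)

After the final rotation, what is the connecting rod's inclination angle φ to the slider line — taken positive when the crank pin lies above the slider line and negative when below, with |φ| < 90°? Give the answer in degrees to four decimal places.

0.9388

set_geometry: r = 10 mm, L = 183 mm, e = 7 mm; θ ← 0°
rotate_crank_by(+13°): θ ← 0° +13° = 13°
rotate_crank_by(+52°): θ ← 13° +52° = 65°
rotate_crank_by(+38°): θ ← 65° +38° = 103°
rotate_crank_by(+13°): θ ← 103° +13° = 116°
rotate_crank_by(+45°): θ ← 116° +45° = 161°
rotate_crank_by(-72°): θ ← 161° -72° = 89°
crank pin P = (r cos θ, r sin θ) = (0.174524, 9.998477)
h = r sin θ − e = 9.998477 − 7 = 2.998477
sin φ = h / L = 2.998477 / 183 = 0.01638512
φ = arcsin(0.01638512) = 0.938840°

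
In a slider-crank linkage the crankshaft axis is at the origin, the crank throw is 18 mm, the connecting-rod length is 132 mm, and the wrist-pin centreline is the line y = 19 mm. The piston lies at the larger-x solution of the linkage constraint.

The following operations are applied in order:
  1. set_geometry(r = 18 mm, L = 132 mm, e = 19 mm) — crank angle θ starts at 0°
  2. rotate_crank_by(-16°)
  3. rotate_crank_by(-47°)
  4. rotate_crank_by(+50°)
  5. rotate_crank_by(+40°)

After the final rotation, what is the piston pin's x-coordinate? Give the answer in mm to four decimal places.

set_geometry: r = 18 mm, L = 132 mm, e = 19 mm; θ ← 0°
rotate_crank_by(-16°): θ ← 0° -16° = -16°
rotate_crank_by(-47°): θ ← -16° -47° = -63°
rotate_crank_by(+50°): θ ← -63° +50° = -13°
rotate_crank_by(+40°): θ ← -13° +40° = 27°
crank pin P = (r cos θ, r sin θ) = (16.038117, 8.171829)
h = r sin θ − e = 8.171829 − 19 = -10.828171
x = r cos θ + √(L² − h²) = 16.038117 + √(17424.0 − 117.2493) = 16.038117 + 131.555124 = 147.593242

147.5932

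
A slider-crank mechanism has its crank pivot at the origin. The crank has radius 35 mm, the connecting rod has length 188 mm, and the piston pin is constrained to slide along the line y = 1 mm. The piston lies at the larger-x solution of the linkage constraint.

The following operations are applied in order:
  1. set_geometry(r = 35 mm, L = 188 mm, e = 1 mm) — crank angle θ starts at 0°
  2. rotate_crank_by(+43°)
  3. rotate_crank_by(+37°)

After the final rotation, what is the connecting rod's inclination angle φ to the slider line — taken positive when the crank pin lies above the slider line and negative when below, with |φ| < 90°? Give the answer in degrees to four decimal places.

10.2546

set_geometry: r = 35 mm, L = 188 mm, e = 1 mm; θ ← 0°
rotate_crank_by(+43°): θ ← 0° +43° = 43°
rotate_crank_by(+37°): θ ← 43° +37° = 80°
crank pin P = (r cos θ, r sin θ) = (6.077686, 34.468271)
h = r sin θ − e = 34.468271 − 1 = 33.468271
sin φ = h / L = 33.468271 / 188 = 0.17802272
φ = arcsin(0.17802272) = 10.254610°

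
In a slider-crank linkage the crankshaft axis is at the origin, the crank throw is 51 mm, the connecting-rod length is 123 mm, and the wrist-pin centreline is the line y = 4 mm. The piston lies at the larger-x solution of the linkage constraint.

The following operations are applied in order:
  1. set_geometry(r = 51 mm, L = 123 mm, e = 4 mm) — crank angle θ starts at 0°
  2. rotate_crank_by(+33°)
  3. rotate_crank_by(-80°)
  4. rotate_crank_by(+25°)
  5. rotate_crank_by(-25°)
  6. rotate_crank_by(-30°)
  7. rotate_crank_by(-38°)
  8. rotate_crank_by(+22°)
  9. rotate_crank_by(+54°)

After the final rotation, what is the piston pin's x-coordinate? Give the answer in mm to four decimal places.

157.2190

set_geometry: r = 51 mm, L = 123 mm, e = 4 mm; θ ← 0°
rotate_crank_by(+33°): θ ← 0° +33° = 33°
rotate_crank_by(-80°): θ ← 33° -80° = -47°
rotate_crank_by(+25°): θ ← -47° +25° = -22°
rotate_crank_by(-25°): θ ← -22° -25° = -47°
rotate_crank_by(-30°): θ ← -47° -30° = -77°
rotate_crank_by(-38°): θ ← -77° -38° = -115°
rotate_crank_by(+22°): θ ← -115° +22° = -93°
rotate_crank_by(+54°): θ ← -93° +54° = -39°
crank pin P = (r cos θ, r sin θ) = (39.634444, -32.095340)
h = r sin θ − e = -32.095340 − 4 = -36.095340
x = r cos θ + √(L² − h²) = 39.634444 + √(15129.0 − 1302.8736) = 39.634444 + 117.584550 = 157.218994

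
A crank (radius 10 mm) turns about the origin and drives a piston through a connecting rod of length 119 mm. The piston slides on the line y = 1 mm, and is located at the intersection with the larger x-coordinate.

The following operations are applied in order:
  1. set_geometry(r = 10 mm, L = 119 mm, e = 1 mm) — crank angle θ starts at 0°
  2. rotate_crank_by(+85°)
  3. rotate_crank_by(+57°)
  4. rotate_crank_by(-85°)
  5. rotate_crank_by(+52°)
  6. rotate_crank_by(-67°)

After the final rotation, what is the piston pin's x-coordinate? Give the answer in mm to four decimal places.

set_geometry: r = 10 mm, L = 119 mm, e = 1 mm; θ ← 0°
rotate_crank_by(+85°): θ ← 0° +85° = 85°
rotate_crank_by(+57°): θ ← 85° +57° = 142°
rotate_crank_by(-85°): θ ← 142° -85° = 57°
rotate_crank_by(+52°): θ ← 57° +52° = 109°
rotate_crank_by(-67°): θ ← 109° -67° = 42°
crank pin P = (r cos θ, r sin θ) = (7.431448, 6.691306)
h = r sin θ − e = 6.691306 − 1 = 5.691306
x = r cos θ + √(L² − h²) = 7.431448 + √(14161.0 − 32.3910) = 7.431448 + 118.863826 = 126.295274

126.2953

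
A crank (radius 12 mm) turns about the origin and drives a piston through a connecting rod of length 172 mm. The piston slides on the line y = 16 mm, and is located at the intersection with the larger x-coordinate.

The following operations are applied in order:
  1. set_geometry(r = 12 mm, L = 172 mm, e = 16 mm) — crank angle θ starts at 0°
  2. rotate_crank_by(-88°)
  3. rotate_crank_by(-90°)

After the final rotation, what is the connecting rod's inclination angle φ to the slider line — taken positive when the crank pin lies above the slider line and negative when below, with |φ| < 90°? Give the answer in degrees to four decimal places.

set_geometry: r = 12 mm, L = 172 mm, e = 16 mm; θ ← 0°
rotate_crank_by(-88°): θ ← 0° -88° = -88°
rotate_crank_by(-90°): θ ← -88° -90° = -178°
crank pin P = (r cos θ, r sin θ) = (-11.992690, -0.418794)
h = r sin θ − e = -0.418794 − 16 = -16.418794
sin φ = h / L = -16.418794 / 172 = -0.09545810
φ = arcsin(-0.09545810) = -5.477687°

-5.4777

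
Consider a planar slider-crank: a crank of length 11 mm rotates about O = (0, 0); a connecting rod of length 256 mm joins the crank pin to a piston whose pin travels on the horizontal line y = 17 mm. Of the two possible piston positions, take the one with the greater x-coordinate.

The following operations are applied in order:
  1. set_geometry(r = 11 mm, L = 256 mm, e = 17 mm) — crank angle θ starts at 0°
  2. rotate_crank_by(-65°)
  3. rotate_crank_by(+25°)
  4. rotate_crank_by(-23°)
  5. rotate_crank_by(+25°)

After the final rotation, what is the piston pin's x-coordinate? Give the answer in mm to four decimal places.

set_geometry: r = 11 mm, L = 256 mm, e = 17 mm; θ ← 0°
rotate_crank_by(-65°): θ ← 0° -65° = -65°
rotate_crank_by(+25°): θ ← -65° +25° = -40°
rotate_crank_by(-23°): θ ← -40° -23° = -63°
rotate_crank_by(+25°): θ ← -63° +25° = -38°
crank pin P = (r cos θ, r sin θ) = (8.668118, -6.772276)
h = r sin θ − e = -6.772276 − 17 = -23.772276
x = r cos θ + √(L² − h²) = 8.668118 + √(65536.0 − 565.1211) = 8.668118 + 254.893858 = 263.561976

263.5620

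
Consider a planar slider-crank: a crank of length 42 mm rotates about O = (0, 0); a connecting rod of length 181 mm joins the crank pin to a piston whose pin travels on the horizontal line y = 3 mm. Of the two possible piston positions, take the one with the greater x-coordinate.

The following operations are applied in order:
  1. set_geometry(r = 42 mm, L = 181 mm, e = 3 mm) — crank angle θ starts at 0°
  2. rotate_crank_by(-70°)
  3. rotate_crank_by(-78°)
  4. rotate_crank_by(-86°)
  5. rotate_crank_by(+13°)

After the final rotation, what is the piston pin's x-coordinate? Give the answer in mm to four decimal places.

set_geometry: r = 42 mm, L = 181 mm, e = 3 mm; θ ← 0°
rotate_crank_by(-70°): θ ← 0° -70° = -70°
rotate_crank_by(-78°): θ ← -70° -78° = -148°
rotate_crank_by(-86°): θ ← -148° -86° = -234°
rotate_crank_by(+13°): θ ← -234° +13° = -221°
crank pin P = (r cos θ, r sin θ) = (-31.697802, 27.554479)
h = r sin θ − e = 27.554479 − 3 = 24.554479
x = r cos θ + √(L² − h²) = -31.697802 + √(32761.0 − 602.9224) = -31.697802 + 179.326734 = 147.628932

147.6289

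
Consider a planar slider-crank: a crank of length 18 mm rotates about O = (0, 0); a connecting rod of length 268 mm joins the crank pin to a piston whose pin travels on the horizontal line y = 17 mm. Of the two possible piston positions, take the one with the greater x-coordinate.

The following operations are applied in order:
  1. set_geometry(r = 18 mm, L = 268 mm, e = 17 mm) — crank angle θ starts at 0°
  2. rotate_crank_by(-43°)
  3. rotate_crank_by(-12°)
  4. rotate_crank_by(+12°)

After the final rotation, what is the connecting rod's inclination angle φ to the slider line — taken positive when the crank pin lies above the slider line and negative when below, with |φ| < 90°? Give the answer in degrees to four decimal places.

-6.2714

set_geometry: r = 18 mm, L = 268 mm, e = 17 mm; θ ← 0°
rotate_crank_by(-43°): θ ← 0° -43° = -43°
rotate_crank_by(-12°): θ ← -43° -12° = -55°
rotate_crank_by(+12°): θ ← -55° +12° = -43°
crank pin P = (r cos θ, r sin θ) = (13.164367, -12.275970)
h = r sin θ − e = -12.275970 − 17 = -29.275970
sin φ = h / L = -29.275970 / 268 = -0.10923870
φ = arcsin(-0.10923870) = -6.271432°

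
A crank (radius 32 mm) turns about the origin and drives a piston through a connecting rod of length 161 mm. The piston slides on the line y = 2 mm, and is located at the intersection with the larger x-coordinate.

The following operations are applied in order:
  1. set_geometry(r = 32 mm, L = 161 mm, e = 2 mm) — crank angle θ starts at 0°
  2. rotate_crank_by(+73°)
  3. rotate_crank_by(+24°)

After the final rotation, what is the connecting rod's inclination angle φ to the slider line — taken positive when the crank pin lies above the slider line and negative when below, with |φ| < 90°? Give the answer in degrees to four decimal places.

set_geometry: r = 32 mm, L = 161 mm, e = 2 mm; θ ← 0°
rotate_crank_by(+73°): θ ← 0° +73° = 73°
rotate_crank_by(+24°): θ ← 73° +24° = 97°
crank pin P = (r cos θ, r sin θ) = (-3.899819, 31.761477)
h = r sin θ − e = 31.761477 − 2 = 29.761477
sin φ = h / L = 29.761477 / 161 = 0.18485389
φ = arcsin(0.18485389) = 10.652614°

10.6526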